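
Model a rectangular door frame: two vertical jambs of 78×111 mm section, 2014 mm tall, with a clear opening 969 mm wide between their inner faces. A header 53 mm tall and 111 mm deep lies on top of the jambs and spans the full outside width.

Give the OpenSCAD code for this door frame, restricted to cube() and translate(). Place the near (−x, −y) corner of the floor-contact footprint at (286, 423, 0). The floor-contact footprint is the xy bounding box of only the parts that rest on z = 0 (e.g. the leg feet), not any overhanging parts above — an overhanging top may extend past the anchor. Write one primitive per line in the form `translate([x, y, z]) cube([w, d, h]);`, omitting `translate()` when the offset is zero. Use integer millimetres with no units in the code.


translate([286, 423, 0]) cube([78, 111, 2014]);
translate([1333, 423, 0]) cube([78, 111, 2014]);
translate([286, 423, 2014]) cube([1125, 111, 53]);


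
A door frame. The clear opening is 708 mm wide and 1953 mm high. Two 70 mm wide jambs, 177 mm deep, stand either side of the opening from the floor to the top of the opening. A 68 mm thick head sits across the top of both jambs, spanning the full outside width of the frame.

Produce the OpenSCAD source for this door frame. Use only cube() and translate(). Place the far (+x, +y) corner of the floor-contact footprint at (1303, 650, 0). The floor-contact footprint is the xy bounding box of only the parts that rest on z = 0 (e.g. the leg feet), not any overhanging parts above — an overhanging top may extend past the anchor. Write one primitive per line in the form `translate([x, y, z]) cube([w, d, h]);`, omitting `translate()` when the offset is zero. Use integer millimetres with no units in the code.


translate([455, 473, 0]) cube([70, 177, 1953]);
translate([1233, 473, 0]) cube([70, 177, 1953]);
translate([455, 473, 1953]) cube([848, 177, 68]);


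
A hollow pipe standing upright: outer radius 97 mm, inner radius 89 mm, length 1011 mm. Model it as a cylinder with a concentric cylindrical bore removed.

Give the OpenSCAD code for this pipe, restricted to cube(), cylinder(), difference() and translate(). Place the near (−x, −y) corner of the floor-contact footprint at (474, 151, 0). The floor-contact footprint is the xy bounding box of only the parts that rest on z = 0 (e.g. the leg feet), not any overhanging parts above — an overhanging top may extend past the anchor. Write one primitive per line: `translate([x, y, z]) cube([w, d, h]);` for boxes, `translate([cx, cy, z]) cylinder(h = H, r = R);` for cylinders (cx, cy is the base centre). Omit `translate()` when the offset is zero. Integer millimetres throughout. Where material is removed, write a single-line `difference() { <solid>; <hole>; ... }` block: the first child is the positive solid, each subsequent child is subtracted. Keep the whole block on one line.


difference() { translate([571, 248, 0]) cylinder(h = 1011, r = 97); translate([571, 248, 0]) cylinder(h = 1011, r = 89); }


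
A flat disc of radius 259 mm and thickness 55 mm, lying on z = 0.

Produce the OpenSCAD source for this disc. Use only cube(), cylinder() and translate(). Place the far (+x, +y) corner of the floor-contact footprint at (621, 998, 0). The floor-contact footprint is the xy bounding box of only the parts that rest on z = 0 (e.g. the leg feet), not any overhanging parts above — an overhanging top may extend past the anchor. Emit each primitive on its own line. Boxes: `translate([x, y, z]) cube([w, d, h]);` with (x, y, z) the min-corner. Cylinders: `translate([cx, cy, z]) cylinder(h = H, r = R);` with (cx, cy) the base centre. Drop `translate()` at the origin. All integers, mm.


translate([362, 739, 0]) cylinder(h = 55, r = 259);


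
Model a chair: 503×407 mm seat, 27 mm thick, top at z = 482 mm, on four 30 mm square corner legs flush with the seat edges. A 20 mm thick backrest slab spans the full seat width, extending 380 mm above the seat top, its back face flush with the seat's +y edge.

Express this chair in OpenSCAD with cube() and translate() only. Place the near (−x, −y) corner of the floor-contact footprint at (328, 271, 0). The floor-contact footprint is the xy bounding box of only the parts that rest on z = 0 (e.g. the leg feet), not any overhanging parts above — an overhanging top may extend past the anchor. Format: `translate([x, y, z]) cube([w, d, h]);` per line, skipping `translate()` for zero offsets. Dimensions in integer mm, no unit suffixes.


translate([328, 271, 455]) cube([503, 407, 27]);
translate([328, 271, 0]) cube([30, 30, 455]);
translate([801, 271, 0]) cube([30, 30, 455]);
translate([328, 648, 0]) cube([30, 30, 455]);
translate([801, 648, 0]) cube([30, 30, 455]);
translate([328, 658, 482]) cube([503, 20, 380]);


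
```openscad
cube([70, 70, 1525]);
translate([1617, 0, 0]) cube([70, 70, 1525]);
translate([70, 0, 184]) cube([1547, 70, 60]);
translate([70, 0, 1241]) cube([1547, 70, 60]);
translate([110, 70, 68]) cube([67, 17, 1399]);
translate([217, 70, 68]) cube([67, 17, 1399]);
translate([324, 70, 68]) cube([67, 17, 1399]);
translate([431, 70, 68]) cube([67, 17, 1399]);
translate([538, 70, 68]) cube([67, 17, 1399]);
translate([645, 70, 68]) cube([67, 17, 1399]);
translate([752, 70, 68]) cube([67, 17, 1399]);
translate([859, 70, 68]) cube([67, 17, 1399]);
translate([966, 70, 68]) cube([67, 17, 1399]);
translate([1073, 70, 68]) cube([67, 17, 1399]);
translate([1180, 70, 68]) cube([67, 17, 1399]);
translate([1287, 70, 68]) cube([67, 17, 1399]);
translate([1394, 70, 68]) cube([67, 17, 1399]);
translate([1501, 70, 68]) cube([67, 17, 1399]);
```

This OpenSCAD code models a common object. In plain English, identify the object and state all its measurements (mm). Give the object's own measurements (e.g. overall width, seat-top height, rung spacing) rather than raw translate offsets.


A fence section. Two 70×70 mm posts, 1525 mm tall, stand on the floor with a clear span of 1547 mm between their inner faces. Two horizontal rails of 70×60 mm section span the gap between the posts with their undersides at z = 184 mm and z = 1241 mm, flush with the posts' −y face. 14 pickets, each 67 mm wide, 17 mm thick and 1399 mm tall, are fixed to the +y face of the rails with their bottoms at z = 68 mm, spaced across the span with a 40 mm gap after the −x post and between neighbouring pickets, with 49 mm left before the +x post.


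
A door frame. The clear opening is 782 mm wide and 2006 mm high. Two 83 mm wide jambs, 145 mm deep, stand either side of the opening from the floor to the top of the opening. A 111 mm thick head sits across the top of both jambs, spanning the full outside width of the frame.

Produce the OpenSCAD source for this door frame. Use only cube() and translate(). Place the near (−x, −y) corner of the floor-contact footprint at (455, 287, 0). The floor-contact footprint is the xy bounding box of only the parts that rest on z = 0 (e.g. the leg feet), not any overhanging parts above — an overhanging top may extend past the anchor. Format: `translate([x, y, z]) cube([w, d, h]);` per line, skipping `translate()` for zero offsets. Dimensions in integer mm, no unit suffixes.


translate([455, 287, 0]) cube([83, 145, 2006]);
translate([1320, 287, 0]) cube([83, 145, 2006]);
translate([455, 287, 2006]) cube([948, 145, 111]);


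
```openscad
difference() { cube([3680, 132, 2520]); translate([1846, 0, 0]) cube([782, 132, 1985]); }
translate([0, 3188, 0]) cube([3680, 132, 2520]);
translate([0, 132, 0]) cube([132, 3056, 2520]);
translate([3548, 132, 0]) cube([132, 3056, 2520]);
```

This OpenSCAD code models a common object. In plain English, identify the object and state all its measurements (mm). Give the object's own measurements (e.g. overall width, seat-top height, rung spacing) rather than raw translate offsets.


A single room: four walls, each 2520 mm tall and 132 mm thick, enclosing an outside footprint 3680×3320 mm (x × y), no floor or roof. The front and back walls (−y and +y sides) run the full x-width; the side walls fit between their inner faces. A door opening 782 mm wide and 1985 mm tall is cut through the front wall from the floor up, its −x edge 1846 mm from the wall's −x end.


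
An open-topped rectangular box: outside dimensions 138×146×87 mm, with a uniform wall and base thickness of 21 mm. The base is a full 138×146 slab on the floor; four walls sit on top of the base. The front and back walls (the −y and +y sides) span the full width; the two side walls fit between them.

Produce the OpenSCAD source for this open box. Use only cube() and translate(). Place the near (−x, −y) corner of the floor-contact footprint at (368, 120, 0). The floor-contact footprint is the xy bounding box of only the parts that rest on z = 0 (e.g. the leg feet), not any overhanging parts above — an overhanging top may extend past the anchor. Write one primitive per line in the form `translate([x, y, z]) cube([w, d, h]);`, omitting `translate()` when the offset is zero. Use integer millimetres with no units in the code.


translate([368, 120, 0]) cube([138, 146, 21]);
translate([368, 120, 21]) cube([138, 21, 66]);
translate([368, 245, 21]) cube([138, 21, 66]);
translate([368, 141, 21]) cube([21, 104, 66]);
translate([485, 141, 21]) cube([21, 104, 66]);


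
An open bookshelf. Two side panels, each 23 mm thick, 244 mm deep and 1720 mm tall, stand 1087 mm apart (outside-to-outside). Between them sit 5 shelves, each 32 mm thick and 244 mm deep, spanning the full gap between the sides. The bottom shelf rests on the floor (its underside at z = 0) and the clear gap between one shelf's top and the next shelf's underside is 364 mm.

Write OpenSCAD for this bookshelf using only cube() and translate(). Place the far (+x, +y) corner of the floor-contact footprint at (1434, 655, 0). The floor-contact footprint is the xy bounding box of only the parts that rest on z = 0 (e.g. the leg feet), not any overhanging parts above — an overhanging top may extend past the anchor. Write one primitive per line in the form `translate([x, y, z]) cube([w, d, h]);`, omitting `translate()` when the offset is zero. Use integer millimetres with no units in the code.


translate([347, 411, 0]) cube([23, 244, 1720]);
translate([1411, 411, 0]) cube([23, 244, 1720]);
translate([370, 411, 0]) cube([1041, 244, 32]);
translate([370, 411, 396]) cube([1041, 244, 32]);
translate([370, 411, 792]) cube([1041, 244, 32]);
translate([370, 411, 1188]) cube([1041, 244, 32]);
translate([370, 411, 1584]) cube([1041, 244, 32]);


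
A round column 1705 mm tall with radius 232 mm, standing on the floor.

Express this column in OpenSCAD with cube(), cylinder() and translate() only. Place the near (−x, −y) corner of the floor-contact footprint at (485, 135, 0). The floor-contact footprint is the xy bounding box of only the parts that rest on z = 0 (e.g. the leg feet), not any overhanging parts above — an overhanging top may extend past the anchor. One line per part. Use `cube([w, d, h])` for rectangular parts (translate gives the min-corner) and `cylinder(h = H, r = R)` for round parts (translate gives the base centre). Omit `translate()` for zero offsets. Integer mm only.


translate([717, 367, 0]) cylinder(h = 1705, r = 232);


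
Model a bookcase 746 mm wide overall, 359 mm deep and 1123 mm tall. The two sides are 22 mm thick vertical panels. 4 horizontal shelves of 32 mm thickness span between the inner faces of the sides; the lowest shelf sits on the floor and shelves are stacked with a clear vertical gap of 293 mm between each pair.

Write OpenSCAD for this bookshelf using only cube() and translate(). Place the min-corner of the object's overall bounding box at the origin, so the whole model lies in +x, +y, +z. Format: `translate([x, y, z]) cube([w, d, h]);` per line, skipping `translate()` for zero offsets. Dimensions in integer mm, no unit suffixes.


cube([22, 359, 1123]);
translate([724, 0, 0]) cube([22, 359, 1123]);
translate([22, 0, 0]) cube([702, 359, 32]);
translate([22, 0, 325]) cube([702, 359, 32]);
translate([22, 0, 650]) cube([702, 359, 32]);
translate([22, 0, 975]) cube([702, 359, 32]);


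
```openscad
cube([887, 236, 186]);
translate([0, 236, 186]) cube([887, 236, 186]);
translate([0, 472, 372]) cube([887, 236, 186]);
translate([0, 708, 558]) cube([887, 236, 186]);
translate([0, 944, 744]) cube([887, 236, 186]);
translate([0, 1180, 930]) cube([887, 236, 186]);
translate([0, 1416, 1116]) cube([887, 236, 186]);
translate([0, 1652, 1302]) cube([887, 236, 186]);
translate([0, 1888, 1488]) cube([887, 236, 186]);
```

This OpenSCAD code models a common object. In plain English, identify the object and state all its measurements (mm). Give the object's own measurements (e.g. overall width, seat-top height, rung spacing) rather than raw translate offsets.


A straight staircase of 9 solid steps. Each step is 887 mm wide (x), 236 mm deep (y, the going) and 186 mm tall (the rise). The first step rests on the floor; each subsequent step sits one going further in +y and one rise higher in +z, directly behind and above the previous step with no overlap.


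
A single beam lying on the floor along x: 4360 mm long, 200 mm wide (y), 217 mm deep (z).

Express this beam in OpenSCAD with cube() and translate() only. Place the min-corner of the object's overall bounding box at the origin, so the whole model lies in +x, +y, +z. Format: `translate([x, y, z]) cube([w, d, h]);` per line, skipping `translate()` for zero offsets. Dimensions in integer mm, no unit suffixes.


cube([4360, 200, 217]);


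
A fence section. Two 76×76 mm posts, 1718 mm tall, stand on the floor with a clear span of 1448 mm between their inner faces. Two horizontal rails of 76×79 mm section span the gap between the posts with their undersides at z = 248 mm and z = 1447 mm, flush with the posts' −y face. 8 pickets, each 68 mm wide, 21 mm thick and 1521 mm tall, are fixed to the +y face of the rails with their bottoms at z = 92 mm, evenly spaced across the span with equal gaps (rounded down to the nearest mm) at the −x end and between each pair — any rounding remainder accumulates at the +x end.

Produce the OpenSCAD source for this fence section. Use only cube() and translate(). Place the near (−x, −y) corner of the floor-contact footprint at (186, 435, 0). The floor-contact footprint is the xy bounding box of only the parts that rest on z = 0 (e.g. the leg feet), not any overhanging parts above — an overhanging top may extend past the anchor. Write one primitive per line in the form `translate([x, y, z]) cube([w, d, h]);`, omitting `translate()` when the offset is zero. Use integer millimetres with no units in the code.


translate([186, 435, 0]) cube([76, 76, 1718]);
translate([1710, 435, 0]) cube([76, 76, 1718]);
translate([262, 435, 248]) cube([1448, 76, 79]);
translate([262, 435, 1447]) cube([1448, 76, 79]);
translate([362, 511, 92]) cube([68, 21, 1521]);
translate([530, 511, 92]) cube([68, 21, 1521]);
translate([698, 511, 92]) cube([68, 21, 1521]);
translate([866, 511, 92]) cube([68, 21, 1521]);
translate([1034, 511, 92]) cube([68, 21, 1521]);
translate([1202, 511, 92]) cube([68, 21, 1521]);
translate([1370, 511, 92]) cube([68, 21, 1521]);
translate([1538, 511, 92]) cube([68, 21, 1521]);


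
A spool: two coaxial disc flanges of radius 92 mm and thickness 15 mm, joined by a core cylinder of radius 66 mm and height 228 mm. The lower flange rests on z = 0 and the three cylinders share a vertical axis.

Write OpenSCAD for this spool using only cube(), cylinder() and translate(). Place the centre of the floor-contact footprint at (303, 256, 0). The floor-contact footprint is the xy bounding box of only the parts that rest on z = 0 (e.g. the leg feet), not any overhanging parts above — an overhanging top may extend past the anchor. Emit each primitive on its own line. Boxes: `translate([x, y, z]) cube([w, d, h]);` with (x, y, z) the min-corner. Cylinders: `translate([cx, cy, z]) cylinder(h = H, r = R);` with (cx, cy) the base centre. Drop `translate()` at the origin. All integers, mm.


translate([303, 256, 0]) cylinder(h = 15, r = 92);
translate([303, 256, 15]) cylinder(h = 228, r = 66);
translate([303, 256, 243]) cylinder(h = 15, r = 92);


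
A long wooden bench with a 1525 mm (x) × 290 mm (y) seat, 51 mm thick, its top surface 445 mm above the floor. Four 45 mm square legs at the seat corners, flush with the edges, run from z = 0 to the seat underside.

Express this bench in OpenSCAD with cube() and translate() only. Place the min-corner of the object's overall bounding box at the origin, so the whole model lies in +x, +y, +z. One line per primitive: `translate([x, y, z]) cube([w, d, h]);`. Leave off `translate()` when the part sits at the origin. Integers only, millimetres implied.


translate([0, 0, 394]) cube([1525, 290, 51]);
cube([45, 45, 394]);
translate([0, 245, 0]) cube([45, 45, 394]);
translate([1480, 0, 0]) cube([45, 45, 394]);
translate([1480, 245, 0]) cube([45, 45, 394]);


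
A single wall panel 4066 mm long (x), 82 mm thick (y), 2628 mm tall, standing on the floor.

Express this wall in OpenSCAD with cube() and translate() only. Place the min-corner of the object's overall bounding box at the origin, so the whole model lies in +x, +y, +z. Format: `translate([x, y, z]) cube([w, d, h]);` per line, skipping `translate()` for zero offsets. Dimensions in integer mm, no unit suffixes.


cube([4066, 82, 2628]);


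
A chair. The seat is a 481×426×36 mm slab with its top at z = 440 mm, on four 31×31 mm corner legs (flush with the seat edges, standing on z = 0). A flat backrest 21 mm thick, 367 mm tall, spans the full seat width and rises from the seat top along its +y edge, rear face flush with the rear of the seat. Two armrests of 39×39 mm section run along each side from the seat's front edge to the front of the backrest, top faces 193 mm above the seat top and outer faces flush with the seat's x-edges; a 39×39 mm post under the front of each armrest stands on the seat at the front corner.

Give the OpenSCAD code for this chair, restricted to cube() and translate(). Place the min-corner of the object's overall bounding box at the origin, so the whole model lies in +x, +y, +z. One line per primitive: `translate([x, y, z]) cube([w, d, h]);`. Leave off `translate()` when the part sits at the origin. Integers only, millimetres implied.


// leg_h = 440 - 36 = 404
// arm post h = 193 - 39 = 154
translate([0, 0, 404]) cube([481, 426, 36]);
cube([31, 31, 404]);
translate([450, 0, 0]) cube([31, 31, 404]);
translate([0, 395, 0]) cube([31, 31, 404]);
translate([450, 395, 0]) cube([31, 31, 404]);
translate([0, 405, 440]) cube([481, 21, 367]);
translate([0, 0, 594]) cube([39, 405, 39]);
translate([442, 0, 594]) cube([39, 405, 39]);
translate([0, 0, 440]) cube([39, 39, 154]);
translate([442, 0, 440]) cube([39, 39, 154]);


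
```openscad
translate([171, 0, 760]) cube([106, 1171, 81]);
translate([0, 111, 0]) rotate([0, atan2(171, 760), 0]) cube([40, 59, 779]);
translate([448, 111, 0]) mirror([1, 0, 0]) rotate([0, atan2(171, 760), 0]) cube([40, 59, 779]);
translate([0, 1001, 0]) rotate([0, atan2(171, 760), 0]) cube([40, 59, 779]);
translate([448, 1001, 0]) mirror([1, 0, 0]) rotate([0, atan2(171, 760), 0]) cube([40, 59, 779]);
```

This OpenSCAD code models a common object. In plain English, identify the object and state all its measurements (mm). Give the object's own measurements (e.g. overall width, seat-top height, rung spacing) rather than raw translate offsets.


A sawhorse. A 106×1171×81 mm beam (x, y, z) sits on two A-frame leg pairs. Each pair is two raked legs of 40×59 mm section (59 mm along y) splaying symmetrically in x. Each leg rises 760 mm vertically over 171 mm of horizontal reach and is 779 mm long along its own axis. Every leg's outer bottom edge rests on the floor and its outer top edge meets a bottom edge of the beam — the left legs (tilting toward +x) meet the beam's −x bottom edge, the right legs (their mirror images, tilting toward −x) meet its +x bottom edge — so the leg tops tuck under the beam, the beam's underside is 760 mm above the floor, and the feet are 448 mm apart outside-to-outside with the beam centred between them. The two leg pairs are set in 111 mm from either end of the beam.


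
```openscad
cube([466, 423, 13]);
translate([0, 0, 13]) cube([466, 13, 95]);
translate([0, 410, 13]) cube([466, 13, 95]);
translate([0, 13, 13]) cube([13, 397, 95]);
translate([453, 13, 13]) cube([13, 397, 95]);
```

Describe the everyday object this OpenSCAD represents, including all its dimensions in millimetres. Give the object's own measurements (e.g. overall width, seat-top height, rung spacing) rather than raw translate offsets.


An open-topped rectangular box: outside dimensions 466×423×108 mm, with a uniform wall and base thickness of 13 mm. The base is a full 466×423 slab on the floor; four walls sit on top of the base. The front and back walls (the −y and +y sides) span the full width; the two side walls fit between them.


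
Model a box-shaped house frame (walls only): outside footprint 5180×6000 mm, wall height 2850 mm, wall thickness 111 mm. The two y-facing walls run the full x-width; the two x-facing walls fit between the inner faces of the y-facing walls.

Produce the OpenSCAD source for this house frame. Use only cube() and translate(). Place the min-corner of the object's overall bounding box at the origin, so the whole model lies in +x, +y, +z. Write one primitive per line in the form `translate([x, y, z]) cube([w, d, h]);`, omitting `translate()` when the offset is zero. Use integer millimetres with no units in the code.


cube([5180, 111, 2850]);
translate([0, 5889, 0]) cube([5180, 111, 2850]);
translate([0, 111, 0]) cube([111, 5778, 2850]);
translate([5069, 111, 0]) cube([111, 5778, 2850]);


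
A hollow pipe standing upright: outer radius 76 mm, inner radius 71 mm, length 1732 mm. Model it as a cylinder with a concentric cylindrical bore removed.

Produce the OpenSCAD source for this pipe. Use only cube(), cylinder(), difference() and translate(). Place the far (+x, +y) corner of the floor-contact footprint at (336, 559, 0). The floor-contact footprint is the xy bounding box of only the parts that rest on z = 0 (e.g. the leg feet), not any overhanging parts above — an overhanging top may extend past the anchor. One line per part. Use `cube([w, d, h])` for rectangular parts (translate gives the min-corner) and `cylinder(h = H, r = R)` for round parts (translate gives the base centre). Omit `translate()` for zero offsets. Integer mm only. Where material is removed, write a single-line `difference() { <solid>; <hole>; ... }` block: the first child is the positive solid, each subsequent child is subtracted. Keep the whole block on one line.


difference() { translate([260, 483, 0]) cylinder(h = 1732, r = 76); translate([260, 483, 0]) cylinder(h = 1732, r = 71); }


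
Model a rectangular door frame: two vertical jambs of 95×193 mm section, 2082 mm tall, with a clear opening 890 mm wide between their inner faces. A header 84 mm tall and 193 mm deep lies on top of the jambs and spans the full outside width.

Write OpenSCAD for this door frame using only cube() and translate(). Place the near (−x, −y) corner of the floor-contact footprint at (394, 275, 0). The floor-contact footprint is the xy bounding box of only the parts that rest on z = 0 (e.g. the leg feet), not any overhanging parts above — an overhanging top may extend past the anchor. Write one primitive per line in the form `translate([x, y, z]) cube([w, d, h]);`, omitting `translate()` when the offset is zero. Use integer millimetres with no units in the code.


translate([394, 275, 0]) cube([95, 193, 2082]);
translate([1379, 275, 0]) cube([95, 193, 2082]);
translate([394, 275, 2082]) cube([1080, 193, 84]);


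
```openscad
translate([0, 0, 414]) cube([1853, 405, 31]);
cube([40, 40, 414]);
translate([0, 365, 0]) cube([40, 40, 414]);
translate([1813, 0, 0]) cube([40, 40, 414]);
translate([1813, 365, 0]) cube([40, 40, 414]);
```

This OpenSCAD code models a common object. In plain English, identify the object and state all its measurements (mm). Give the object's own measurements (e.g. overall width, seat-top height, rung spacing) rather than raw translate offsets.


A bench: a 1853×405 mm seat slab, 31 mm thick, top at z = 445 mm, on four 40×40 mm square legs flush with the seat corners and standing on z = 0.


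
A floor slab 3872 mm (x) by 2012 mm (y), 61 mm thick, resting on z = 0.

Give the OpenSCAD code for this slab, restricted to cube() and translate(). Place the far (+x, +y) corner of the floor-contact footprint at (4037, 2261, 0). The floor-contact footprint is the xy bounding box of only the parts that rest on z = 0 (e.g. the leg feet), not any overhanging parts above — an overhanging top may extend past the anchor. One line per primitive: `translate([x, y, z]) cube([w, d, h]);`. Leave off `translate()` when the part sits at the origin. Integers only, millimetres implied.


translate([165, 249, 0]) cube([3872, 2012, 61]);


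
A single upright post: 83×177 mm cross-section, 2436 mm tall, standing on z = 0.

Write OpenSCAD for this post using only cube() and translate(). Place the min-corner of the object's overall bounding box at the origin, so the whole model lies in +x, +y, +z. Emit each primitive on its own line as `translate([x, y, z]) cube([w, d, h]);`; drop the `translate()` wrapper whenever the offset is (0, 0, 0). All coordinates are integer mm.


cube([83, 177, 2436]);


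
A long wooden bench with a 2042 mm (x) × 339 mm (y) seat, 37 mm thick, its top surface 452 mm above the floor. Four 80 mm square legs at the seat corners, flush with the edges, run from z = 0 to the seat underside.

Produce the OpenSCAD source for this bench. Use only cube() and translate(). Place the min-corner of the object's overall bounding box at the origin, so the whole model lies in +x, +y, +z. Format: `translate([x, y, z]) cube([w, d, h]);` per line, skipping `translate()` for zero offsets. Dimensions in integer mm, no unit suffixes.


// leg_h = 452 − 37 = 415
translate([0, 0, 415]) cube([2042, 339, 37]);
cube([80, 80, 415]);
translate([0, 259, 0]) cube([80, 80, 415]);
translate([1962, 0, 0]) cube([80, 80, 415]);
translate([1962, 259, 0]) cube([80, 80, 415]);


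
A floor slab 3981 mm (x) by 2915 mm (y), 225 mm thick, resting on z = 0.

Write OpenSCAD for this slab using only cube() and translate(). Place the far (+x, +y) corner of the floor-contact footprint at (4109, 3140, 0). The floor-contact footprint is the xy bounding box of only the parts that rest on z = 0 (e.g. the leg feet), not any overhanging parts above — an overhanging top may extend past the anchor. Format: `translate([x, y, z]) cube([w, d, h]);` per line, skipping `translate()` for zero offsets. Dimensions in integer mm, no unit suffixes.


translate([128, 225, 0]) cube([3981, 2915, 225]);


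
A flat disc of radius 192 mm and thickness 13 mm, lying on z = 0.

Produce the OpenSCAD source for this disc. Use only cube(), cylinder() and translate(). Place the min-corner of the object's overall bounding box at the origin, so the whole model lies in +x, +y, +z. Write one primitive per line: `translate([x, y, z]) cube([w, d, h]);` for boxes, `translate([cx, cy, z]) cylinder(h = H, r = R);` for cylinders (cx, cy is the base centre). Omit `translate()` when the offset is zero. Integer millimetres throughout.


translate([192, 192, 0]) cylinder(h = 13, r = 192);


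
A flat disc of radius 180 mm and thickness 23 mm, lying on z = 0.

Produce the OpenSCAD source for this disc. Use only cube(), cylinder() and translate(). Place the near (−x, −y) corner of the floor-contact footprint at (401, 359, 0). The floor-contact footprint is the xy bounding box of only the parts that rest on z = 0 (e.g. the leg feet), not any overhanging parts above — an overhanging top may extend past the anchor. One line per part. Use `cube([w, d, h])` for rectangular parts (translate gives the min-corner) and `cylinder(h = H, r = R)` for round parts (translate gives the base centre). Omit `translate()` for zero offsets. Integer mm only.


translate([581, 539, 0]) cylinder(h = 23, r = 180);


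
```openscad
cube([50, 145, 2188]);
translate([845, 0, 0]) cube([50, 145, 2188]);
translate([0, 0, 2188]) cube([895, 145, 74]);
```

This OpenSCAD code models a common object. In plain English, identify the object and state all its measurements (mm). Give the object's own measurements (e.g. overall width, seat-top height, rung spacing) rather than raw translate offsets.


A door frame. The clear opening is 795 mm wide and 2188 mm high. Two 50 mm wide jambs, 145 mm deep, stand either side of the opening from the floor to the top of the opening. A 74 mm thick head sits across the top of both jambs, spanning the full outside width of the frame.


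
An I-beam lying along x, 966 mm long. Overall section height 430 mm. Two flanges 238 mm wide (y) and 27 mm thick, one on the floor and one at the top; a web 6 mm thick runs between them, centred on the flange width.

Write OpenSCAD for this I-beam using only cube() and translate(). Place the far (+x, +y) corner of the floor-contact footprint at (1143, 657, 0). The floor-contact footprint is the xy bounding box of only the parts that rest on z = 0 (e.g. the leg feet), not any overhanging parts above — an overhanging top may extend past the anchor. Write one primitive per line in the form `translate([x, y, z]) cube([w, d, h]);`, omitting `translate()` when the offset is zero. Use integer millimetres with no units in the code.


translate([177, 419, 0]) cube([966, 238, 27]);
translate([177, 535, 27]) cube([966, 6, 376]);
translate([177, 419, 403]) cube([966, 238, 27]);


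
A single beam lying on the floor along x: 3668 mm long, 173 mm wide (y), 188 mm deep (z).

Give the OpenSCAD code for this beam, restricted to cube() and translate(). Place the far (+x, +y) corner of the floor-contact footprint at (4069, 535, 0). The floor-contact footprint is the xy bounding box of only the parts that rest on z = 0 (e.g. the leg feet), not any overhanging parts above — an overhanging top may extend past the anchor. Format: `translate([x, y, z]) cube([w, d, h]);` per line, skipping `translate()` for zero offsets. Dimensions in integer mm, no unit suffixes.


translate([401, 362, 0]) cube([3668, 173, 188]);


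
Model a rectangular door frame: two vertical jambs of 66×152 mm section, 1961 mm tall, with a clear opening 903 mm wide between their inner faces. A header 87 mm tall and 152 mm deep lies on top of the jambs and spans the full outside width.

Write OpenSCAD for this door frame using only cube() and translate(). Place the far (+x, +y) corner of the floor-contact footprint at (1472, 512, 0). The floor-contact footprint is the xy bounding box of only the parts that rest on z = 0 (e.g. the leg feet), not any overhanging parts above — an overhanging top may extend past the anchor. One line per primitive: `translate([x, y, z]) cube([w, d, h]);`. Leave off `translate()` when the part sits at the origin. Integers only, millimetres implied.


translate([437, 360, 0]) cube([66, 152, 1961]);
translate([1406, 360, 0]) cube([66, 152, 1961]);
translate([437, 360, 1961]) cube([1035, 152, 87]);


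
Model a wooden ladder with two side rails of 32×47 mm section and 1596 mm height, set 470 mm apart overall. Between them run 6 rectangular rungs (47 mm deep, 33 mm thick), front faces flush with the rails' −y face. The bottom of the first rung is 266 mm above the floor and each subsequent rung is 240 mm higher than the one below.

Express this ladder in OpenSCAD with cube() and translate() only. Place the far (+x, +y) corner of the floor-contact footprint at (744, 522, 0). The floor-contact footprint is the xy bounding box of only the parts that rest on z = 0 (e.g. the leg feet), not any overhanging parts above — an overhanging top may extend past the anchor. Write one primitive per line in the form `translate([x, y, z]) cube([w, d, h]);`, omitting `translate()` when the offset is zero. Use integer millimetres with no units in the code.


translate([274, 475, 0]) cube([32, 47, 1596]);
translate([712, 475, 0]) cube([32, 47, 1596]);
translate([306, 475, 266]) cube([406, 47, 33]);
translate([306, 475, 506]) cube([406, 47, 33]);
translate([306, 475, 746]) cube([406, 47, 33]);
translate([306, 475, 986]) cube([406, 47, 33]);
translate([306, 475, 1226]) cube([406, 47, 33]);
translate([306, 475, 1466]) cube([406, 47, 33]);


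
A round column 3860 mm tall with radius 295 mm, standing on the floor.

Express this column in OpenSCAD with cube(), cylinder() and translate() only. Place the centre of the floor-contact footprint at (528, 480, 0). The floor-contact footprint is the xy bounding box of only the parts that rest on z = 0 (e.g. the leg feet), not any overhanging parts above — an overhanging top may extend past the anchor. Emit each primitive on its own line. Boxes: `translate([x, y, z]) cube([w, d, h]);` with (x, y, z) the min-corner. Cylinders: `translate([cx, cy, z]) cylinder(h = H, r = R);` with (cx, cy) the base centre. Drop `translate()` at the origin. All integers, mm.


translate([528, 480, 0]) cylinder(h = 3860, r = 295);


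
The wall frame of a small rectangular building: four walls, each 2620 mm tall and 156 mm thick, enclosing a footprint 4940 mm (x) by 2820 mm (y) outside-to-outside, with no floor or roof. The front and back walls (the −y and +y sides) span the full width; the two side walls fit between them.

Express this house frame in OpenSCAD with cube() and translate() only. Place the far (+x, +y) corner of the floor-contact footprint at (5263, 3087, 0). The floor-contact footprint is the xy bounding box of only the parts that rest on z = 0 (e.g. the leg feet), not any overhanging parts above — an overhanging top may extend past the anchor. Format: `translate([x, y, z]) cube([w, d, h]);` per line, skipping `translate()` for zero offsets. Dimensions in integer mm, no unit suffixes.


translate([323, 267, 0]) cube([4940, 156, 2620]);
translate([323, 2931, 0]) cube([4940, 156, 2620]);
translate([323, 423, 0]) cube([156, 2508, 2620]);
translate([5107, 423, 0]) cube([156, 2508, 2620]);


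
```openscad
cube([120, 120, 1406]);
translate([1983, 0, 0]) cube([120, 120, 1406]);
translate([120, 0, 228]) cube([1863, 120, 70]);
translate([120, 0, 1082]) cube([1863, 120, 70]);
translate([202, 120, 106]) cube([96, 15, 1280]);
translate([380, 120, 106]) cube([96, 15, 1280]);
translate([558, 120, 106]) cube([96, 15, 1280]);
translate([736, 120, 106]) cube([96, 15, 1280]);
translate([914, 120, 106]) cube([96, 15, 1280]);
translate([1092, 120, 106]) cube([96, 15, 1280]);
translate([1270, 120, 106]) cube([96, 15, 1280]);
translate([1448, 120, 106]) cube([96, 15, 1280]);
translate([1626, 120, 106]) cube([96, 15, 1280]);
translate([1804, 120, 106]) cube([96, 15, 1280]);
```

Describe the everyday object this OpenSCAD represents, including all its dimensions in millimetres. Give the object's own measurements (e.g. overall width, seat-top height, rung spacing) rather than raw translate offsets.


A fence section. Two 120×120 mm posts, 1406 mm tall, stand on the floor with a clear span of 1863 mm between their inner faces. Two horizontal rails of 120×70 mm section span the gap between the posts with their undersides at z = 228 mm and z = 1082 mm, flush with the posts' −y face. 10 pickets, each 96 mm wide, 15 mm thick and 1280 mm tall, are fixed to the +y face of the rails with their bottoms at z = 106 mm, spaced across the span with a 82 mm gap after the −x post and between neighbouring pickets, with 83 mm left before the +x post.


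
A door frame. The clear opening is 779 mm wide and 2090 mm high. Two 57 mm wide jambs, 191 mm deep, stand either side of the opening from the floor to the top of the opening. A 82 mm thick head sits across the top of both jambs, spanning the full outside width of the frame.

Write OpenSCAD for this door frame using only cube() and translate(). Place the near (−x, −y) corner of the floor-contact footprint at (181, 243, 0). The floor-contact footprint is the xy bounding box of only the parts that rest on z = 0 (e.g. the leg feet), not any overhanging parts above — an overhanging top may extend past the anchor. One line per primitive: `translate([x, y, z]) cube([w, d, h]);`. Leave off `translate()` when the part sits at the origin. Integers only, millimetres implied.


translate([181, 243, 0]) cube([57, 191, 2090]);
translate([1017, 243, 0]) cube([57, 191, 2090]);
translate([181, 243, 2090]) cube([893, 191, 82]);


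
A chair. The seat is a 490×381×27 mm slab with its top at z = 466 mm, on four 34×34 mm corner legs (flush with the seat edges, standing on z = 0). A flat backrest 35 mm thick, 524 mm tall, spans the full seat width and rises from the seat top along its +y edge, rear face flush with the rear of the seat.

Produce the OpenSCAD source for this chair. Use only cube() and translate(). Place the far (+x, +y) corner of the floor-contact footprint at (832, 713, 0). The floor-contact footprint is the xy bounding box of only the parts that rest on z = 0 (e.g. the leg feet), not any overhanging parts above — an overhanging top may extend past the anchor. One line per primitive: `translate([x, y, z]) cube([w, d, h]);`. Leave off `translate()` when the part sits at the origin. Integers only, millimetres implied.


translate([342, 332, 439]) cube([490, 381, 27]);
translate([342, 332, 0]) cube([34, 34, 439]);
translate([798, 332, 0]) cube([34, 34, 439]);
translate([342, 679, 0]) cube([34, 34, 439]);
translate([798, 679, 0]) cube([34, 34, 439]);
translate([342, 678, 466]) cube([490, 35, 524]);


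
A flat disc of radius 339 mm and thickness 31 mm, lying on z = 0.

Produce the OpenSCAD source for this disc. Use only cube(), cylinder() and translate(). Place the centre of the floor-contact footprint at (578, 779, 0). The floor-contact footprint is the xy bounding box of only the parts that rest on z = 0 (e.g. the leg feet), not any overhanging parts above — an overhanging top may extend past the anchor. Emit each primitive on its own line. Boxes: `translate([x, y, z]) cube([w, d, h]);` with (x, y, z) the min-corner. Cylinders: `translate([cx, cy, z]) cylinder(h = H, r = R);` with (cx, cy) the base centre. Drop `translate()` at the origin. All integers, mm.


translate([578, 779, 0]) cylinder(h = 31, r = 339);


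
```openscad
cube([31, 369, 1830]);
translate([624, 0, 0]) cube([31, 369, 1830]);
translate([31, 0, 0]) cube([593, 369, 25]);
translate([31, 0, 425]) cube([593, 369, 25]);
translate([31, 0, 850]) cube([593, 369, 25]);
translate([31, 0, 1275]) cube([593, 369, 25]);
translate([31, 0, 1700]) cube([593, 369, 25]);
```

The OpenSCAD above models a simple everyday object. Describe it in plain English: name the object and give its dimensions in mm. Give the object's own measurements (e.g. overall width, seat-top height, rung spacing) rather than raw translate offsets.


An open bookshelf. Two side panels, each 31 mm thick, 369 mm deep and 1830 mm tall, stand 655 mm apart (outside-to-outside). Between them sit 5 shelves, each 25 mm thick and 369 mm deep, spanning the full gap between the sides. The bottom shelf rests on the floor (its underside at z = 0) and the clear gap between one shelf's top and the next shelf's underside is 400 mm.


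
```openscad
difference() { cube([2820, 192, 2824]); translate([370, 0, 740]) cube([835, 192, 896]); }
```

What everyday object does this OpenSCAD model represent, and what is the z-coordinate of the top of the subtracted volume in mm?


A wall with a window opening. The window head height is 1636 mm.

A wall with a rectangular opening subtracted — a window. Sill at z = 740, opening 896 mm tall, so the head is at 740 + 896 = 1636 mm.


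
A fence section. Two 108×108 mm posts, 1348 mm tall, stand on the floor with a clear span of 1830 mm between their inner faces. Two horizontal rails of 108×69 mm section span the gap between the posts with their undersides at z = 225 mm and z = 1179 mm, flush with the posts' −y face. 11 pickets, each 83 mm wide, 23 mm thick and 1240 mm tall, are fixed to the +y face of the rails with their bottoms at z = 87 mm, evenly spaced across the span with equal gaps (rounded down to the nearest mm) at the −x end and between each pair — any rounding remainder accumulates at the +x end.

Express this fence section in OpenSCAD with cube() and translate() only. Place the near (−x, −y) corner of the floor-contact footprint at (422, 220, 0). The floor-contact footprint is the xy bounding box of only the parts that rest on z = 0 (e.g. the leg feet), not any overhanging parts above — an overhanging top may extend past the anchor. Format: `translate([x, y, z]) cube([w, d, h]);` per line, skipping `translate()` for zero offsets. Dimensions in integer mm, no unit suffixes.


translate([422, 220, 0]) cube([108, 108, 1348]);
translate([2360, 220, 0]) cube([108, 108, 1348]);
translate([530, 220, 225]) cube([1830, 108, 69]);
translate([530, 220, 1179]) cube([1830, 108, 69]);
translate([606, 328, 87]) cube([83, 23, 1240]);
translate([765, 328, 87]) cube([83, 23, 1240]);
translate([924, 328, 87]) cube([83, 23, 1240]);
translate([1083, 328, 87]) cube([83, 23, 1240]);
translate([1242, 328, 87]) cube([83, 23, 1240]);
translate([1401, 328, 87]) cube([83, 23, 1240]);
translate([1560, 328, 87]) cube([83, 23, 1240]);
translate([1719, 328, 87]) cube([83, 23, 1240]);
translate([1878, 328, 87]) cube([83, 23, 1240]);
translate([2037, 328, 87]) cube([83, 23, 1240]);
translate([2196, 328, 87]) cube([83, 23, 1240]);
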